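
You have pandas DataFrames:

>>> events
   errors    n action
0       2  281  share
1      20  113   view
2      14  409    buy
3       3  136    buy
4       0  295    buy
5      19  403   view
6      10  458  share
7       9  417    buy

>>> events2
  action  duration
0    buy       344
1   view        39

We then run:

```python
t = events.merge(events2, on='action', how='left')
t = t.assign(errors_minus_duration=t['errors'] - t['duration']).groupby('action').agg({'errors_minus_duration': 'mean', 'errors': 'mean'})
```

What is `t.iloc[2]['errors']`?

19.5

merge on 'action' (how='left') → 8 rows:
   errors    n action  duration
0       2  281  share       NaN
1      20  113   view      39.0
2      14  409    buy     344.0
3       3  136    buy     344.0
4       0  295    buy     344.0
5      19  403   view      39.0
6      10  458  share       NaN
7       9  417    buy     344.0
add column errors_minus_duration = t['errors'] - t['duration']:
   errors    n action  duration  errors_minus_duration
0       2  281  share       NaN                    NaN
1      20  113   view      39.0                  -19.0
2      14  409    buy     344.0                 -330.0
3       3  136    buy     344.0                 -341.0
4       0  295    buy     344.0                 -344.0
5      19  403   view      39.0                  -20.0
6      10  458  share       NaN                    NaN
7       9  417    buy     344.0                 -335.0
group by action: mean(errors_minus_duration), mean(errors):
        errors_minus_duration  errors
action                               
buy                    -337.5     6.5
share                     NaN     6.0
view                    -19.5    19.5
Reading off the value at position 2, column 'errors', we get 19.5.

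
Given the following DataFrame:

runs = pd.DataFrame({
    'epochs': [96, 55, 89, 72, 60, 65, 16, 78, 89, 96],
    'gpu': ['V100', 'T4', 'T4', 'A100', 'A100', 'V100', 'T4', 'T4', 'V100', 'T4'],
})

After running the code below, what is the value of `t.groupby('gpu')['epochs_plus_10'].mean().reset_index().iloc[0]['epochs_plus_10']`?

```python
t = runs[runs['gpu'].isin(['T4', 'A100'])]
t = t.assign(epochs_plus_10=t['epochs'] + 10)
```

76.0

filter rows where gpu in ['T4', 'A100']:
   epochs   gpu
1      55    T4
2      89    T4
3      72  A100
4      60  A100
6      16    T4
7      78    T4
9      96    T4
add column epochs_plus_10 = t['epochs'] + 10:
   epochs   gpu  epochs_plus_10
1      55    T4              65
2      89    T4              99
3      72  A100              82
4      60  A100              70
6      16    T4              26
7      78    T4              88
9      96    T4             106
group by gpu, mean of epochs_plus_10:
gpu
A100    76.0
T4      76.8
Name: epochs_plus_10, dtype: float64
reset_index():
    gpu  epochs_plus_10
0  A100            76.0
1    T4            76.8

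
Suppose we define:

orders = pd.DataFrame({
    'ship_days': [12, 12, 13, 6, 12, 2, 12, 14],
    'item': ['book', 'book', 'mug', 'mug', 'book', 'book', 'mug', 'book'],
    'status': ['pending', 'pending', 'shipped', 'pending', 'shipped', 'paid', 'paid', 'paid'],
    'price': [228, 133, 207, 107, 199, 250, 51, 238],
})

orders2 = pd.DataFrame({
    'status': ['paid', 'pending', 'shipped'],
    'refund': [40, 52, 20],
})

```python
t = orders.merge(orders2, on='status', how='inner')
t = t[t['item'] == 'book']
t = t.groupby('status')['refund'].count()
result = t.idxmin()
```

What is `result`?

shipped

merge on 'status' (how='inner') → 8 rows:
   ship_days  item   status  price  refund
0         12  book  pending    228      52
1         12  book  pending    133      52
2         13   mug  shipped    207      20
3          6   mug  pending    107      52
4         12  book  shipped    199      20
5          2  book     paid    250      40
6         12   mug     paid     51      40
7         14  book     paid    238      40
filter rows where item == 'book':
   ship_days  item   status  price  refund
0         12  book  pending    228      52
1         12  book  pending    133      52
4         12  book  shipped    199      20
5          2  book     paid    250      40
7         14  book     paid    238      40
group by status, count of refund:
status
paid       2
pending    2
shipped    1
Name: refund, dtype: int64
So idxmin() = shipped.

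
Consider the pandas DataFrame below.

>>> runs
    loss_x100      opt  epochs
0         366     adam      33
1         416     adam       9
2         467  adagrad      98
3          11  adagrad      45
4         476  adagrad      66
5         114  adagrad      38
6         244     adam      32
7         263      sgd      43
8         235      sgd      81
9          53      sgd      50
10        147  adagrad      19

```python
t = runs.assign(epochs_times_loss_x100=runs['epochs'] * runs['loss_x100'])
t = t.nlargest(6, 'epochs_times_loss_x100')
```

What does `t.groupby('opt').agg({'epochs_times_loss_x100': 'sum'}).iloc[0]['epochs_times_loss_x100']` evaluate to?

77182

add column epochs_times_loss_x100 = runs['epochs'] * runs['loss_x100']:
    loss_x100      opt  epochs  epochs_times_loss_x100
0         366     adam      33                   12078
1         416     adam       9                    3744
2         467  adagrad      98                   45766
3          11  adagrad      45                     495
4         476  adagrad      66                   31416
5         114  adagrad      38                    4332
6         244     adam      32                    7808
7         263      sgd      43                   11309
8         235      sgd      81                   19035
9          53      sgd      50                    2650
10        147  adagrad      19                    2793
take 6 rows with largest epochs_times_loss_x100:
   loss_x100      opt  epochs  epochs_times_loss_x100
2        467  adagrad      98                   45766
4        476  adagrad      66                   31416
8        235      sgd      81                   19035
0        366     adam      33                   12078
7        263      sgd      43                   11309
6        244     adam      32                    7808
group by opt, sum of epochs_times_loss_x100:
         epochs_times_loss_x100
opt                            
adagrad                   77182
adam                      19886
sgd                       30344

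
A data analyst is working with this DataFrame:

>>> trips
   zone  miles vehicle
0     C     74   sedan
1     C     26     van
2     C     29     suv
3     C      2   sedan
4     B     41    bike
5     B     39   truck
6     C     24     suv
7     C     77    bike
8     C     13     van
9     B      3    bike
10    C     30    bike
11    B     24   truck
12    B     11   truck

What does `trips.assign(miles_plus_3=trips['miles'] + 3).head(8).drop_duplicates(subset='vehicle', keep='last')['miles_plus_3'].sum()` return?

183

add column miles_plus_3 = trips['miles'] + 3:
   zone  miles vehicle  miles_plus_3
0     C     74   sedan            77
1     C     26     van            29
2     C     29     suv            32
3     C      2   sedan             5
4     B     41    bike            44
5     B     39   truck            42
6     C     24     suv            27
7     C     77    bike            80
8     C     13     van            16
9     B      3    bike             6
10    C     30    bike            33
11    B     24   truck            27
12    B     11   truck            14
take first 8 rows:
  zone  miles vehicle  miles_plus_3
0    C     74   sedan            77
1    C     26     van            29
2    C     29     suv            32
3    C      2   sedan             5
4    B     41    bike            44
5    B     39   truck            42
6    C     24     suv            27
7    C     77    bike            80
drop duplicate vehicle (keep=last):
  zone  miles vehicle  miles_plus_3
1    C     26     van            29
3    C      2   sedan             5
5    B     39   truck            42
6    C     24     suv            27
7    C     77    bike            80
sum of column 'miles_plus_3' → 183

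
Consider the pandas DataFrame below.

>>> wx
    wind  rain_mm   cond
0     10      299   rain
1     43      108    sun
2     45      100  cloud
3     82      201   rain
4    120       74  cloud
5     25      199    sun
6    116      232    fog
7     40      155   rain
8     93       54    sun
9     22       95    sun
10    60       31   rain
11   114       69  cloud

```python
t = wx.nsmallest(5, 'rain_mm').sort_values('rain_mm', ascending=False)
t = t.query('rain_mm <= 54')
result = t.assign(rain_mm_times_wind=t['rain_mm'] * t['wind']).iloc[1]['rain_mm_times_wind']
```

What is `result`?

1860

take 5 rows with smallest rain_mm:
    wind  rain_mm   cond
10    60       31   rain
8     93       54    sun
11   114       69  cloud
4    120       74  cloud
9     22       95    sun
sort by rain_mm descending:
    wind  rain_mm   cond
9     22       95    sun
4    120       74  cloud
11   114       69  cloud
8     93       54    sun
10    60       31   rain
filter rows where rain_mm <= 54:
    wind  rain_mm  cond
8     93       54   sun
10    60       31  rain
add column rain_mm_times_wind = t['rain_mm'] * t['wind']:
    wind  rain_mm  cond  rain_mm_times_wind
8     93       54   sun                5022
10    60       31  rain                1860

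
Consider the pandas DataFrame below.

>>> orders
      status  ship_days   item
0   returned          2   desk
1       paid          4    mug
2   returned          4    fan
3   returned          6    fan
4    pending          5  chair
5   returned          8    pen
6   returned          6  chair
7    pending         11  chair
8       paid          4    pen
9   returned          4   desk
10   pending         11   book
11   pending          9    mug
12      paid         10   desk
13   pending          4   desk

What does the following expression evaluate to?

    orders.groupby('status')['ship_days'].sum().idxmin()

group by status, sum of ship_days:
status
paid        18
pending     40
returned    30
Name: ship_days, dtype: int64
The label with the smallest value is paid.

paid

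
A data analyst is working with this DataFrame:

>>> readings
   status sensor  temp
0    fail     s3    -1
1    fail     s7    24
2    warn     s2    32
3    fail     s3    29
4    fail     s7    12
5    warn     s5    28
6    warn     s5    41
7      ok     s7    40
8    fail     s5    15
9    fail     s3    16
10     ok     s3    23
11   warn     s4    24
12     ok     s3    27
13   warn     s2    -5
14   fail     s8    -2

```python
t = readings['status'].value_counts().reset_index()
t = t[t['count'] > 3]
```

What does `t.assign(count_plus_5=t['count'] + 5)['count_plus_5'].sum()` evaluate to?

value_counts of status:
status
fail    7
warn    5
ok      3
Name: count, dtype: int64
reset_index():
  status  count
0   fail      7
1   warn      5
2     ok      3
filter rows where count > 3:
  status  count
0   fail      7
1   warn      5
add column count_plus_5 = t['count'] + 5:
  status  count  count_plus_5
0   fail      7            12
1   warn      5            10
Hence 22.

22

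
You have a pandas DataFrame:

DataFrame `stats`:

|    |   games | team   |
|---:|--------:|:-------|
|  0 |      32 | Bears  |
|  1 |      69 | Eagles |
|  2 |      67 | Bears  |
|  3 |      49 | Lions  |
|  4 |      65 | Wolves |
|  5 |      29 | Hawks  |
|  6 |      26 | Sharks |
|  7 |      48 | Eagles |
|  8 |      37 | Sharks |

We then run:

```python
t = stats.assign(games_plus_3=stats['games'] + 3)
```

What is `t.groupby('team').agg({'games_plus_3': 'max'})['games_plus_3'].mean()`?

add column games_plus_3 = stats['games'] + 3:
   games    team  games_plus_3
0     32   Bears            35
1     69  Eagles            72
2     67   Bears            70
3     49   Lions            52
4     65  Wolves            68
5     29   Hawks            32
6     26  Sharks            29
7     48  Eagles            51
8     37  Sharks            40
group by team, max of games_plus_3:
        games_plus_3
team                
Bears             70
Eagles            72
Hawks             32
Lions             52
Sharks            40
Wolves            68
mean of column 'games_plus_3' → 55.6666666667

55.6666666667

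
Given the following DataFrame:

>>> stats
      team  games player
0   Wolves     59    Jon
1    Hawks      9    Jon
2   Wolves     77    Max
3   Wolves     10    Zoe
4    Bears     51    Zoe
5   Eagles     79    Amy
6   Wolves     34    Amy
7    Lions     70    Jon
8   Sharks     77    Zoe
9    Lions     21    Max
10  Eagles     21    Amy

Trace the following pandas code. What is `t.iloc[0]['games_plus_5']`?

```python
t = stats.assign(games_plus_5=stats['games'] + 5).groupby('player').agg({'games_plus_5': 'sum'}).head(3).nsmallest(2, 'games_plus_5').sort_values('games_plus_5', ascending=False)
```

149

add column games_plus_5 = stats['games'] + 5:
      team  games player  games_plus_5
0   Wolves     59    Jon            64
1    Hawks      9    Jon            14
2   Wolves     77    Max            82
3   Wolves     10    Zoe            15
4    Bears     51    Zoe            56
5   Eagles     79    Amy            84
6   Wolves     34    Amy            39
7    Lions     70    Jon            75
8   Sharks     77    Zoe            82
9    Lions     21    Max            26
10  Eagles     21    Amy            26
group by player, sum of games_plus_5:
        games_plus_5
player              
Amy              149
Jon              153
Max              108
Zoe              153
take first 3 rows:
        games_plus_5
player              
Amy              149
Jon              153
Max              108
take 2 rows with smallest games_plus_5:
        games_plus_5
player              
Max              108
Amy              149
sort by games_plus_5 descending:
        games_plus_5
player              
Amy              149
Max              108
The value at position 0, column 'games_plus_5' is 149.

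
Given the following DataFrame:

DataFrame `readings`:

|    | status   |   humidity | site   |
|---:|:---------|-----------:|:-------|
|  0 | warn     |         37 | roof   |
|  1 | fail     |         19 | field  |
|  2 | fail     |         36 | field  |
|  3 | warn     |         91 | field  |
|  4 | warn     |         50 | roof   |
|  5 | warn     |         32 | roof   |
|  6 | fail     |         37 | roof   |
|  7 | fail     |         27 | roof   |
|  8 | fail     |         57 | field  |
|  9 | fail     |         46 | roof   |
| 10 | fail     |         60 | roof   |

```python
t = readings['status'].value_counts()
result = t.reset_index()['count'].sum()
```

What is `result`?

value_counts of status:
status
fail    7
warn    4
Name: count, dtype: int64
reset_index():
  status  count
0   fail      7
1   warn      4

11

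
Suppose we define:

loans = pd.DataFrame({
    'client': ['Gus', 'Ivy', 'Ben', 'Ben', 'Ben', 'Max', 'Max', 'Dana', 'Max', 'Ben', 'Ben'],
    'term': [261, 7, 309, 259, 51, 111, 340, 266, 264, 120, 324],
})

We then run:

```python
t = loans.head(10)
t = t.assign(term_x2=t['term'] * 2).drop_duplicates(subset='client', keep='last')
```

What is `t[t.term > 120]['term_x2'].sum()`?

1582

take first 10 rows:
  client  term
0    Gus   261
1    Ivy     7
2    Ben   309
3    Ben   259
4    Ben    51
5    Max   111
6    Max   340
7   Dana   266
8    Max   264
9    Ben   120
add column term_x2 = t['term'] * 2:
  client  term  term_x2
0    Gus   261      522
1    Ivy     7       14
2    Ben   309      618
3    Ben   259      518
4    Ben    51      102
5    Max   111      222
6    Max   340      680
7   Dana   266      532
8    Max   264      528
9    Ben   120      240
drop duplicate client (keep=last):
  client  term  term_x2
0    Gus   261      522
1    Ivy     7       14
7   Dana   266      532
8    Max   264      528
9    Ben   120      240
filter rows where term > 120:
  client  term  term_x2
0    Gus   261      522
7   Dana   266      532
8    Max   264      528
Reading off the sum of column 'term_x2', we get 1582.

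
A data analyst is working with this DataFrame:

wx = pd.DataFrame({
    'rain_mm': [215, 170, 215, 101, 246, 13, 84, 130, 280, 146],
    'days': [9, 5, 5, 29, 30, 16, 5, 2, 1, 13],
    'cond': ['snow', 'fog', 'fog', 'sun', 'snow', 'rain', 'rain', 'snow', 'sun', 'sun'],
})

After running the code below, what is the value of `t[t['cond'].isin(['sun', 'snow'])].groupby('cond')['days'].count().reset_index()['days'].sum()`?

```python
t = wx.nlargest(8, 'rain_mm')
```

6

take 8 rows with largest rain_mm:
   rain_mm  days  cond
8      280     1   sun
4      246    30  snow
0      215     9  snow
2      215     5   fog
1      170     5   fog
9      146    13   sun
7      130     2  snow
3      101    29   sun
filter rows where cond in ['sun', 'snow']:
   rain_mm  days  cond
8      280     1   sun
4      246    30  snow
0      215     9  snow
9      146    13   sun
7      130     2  snow
3      101    29   sun
group by cond, count of days:
cond
snow    3
sun     3
Name: days, dtype: int64
reset_index():
   cond  days
0  snow     3
1   sun     3
Taking the sum of column 'days' gives 6.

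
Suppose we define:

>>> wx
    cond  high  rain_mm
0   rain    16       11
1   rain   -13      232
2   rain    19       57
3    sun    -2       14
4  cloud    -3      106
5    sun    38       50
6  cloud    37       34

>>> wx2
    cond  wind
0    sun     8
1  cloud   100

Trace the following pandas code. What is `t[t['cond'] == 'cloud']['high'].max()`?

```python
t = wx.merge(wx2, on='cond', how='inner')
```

37

merge on 'cond' (how='inner') → 4 rows:
    cond  high  rain_mm  wind
0    sun    -2       14     8
1  cloud    -3      106   100
2    sun    38       50     8
3  cloud    37       34   100
filter rows where cond == 'cloud':
    cond  high  rain_mm  wind
1  cloud    -3      106   100
3  cloud    37       34   100
So max() = 37.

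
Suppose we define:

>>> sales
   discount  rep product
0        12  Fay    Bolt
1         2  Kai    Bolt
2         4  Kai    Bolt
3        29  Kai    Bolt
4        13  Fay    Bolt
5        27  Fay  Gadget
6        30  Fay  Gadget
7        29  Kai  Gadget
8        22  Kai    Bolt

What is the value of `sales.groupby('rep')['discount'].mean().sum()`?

37.7

group by rep, mean of discount:
rep
Fay    20.5
Kai    17.2
Name: discount, dtype: float64
Hence 37.7.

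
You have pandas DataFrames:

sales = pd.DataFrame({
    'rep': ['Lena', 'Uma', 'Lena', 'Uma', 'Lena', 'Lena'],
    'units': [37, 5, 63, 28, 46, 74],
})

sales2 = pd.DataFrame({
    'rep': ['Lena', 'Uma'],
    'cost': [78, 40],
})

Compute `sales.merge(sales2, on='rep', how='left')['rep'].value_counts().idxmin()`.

merge on 'rep' (how='left') → 6 rows:
    rep  units  cost
0  Lena     37    78
1   Uma      5    40
2  Lena     63    78
3   Uma     28    40
4  Lena     46    78
5  Lena     74    78
value_counts of rep:
rep
Lena    4
Uma     2
Name: count, dtype: int64
label with the smallest value → Uma

Uma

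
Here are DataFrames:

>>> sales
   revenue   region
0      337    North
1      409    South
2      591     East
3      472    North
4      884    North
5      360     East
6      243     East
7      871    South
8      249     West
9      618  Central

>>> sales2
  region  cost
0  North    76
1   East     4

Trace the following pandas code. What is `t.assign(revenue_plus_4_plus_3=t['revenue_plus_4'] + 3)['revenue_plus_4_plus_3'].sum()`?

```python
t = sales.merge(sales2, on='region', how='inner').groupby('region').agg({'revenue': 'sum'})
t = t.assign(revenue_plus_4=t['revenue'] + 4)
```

2901

merge on 'region' (how='inner') → 6 rows:
   revenue region  cost
0      337  North    76
1      591   East     4
2      472  North    76
3      884  North    76
4      360   East     4
5      243   East     4
group by region, sum of revenue:
        revenue
region         
East       1194
North      1693
add column revenue_plus_4 = t['revenue'] + 4:
        revenue  revenue_plus_4
region                         
East       1194            1198
North      1693            1697
add column revenue_plus_4_plus_3 = t['revenue_plus_4'] + 3:
        revenue  revenue_plus_4  revenue_plus_4_plus_3
region                                                
East       1194            1198                   1201
North      1693            1697                   1700
Hence 2901.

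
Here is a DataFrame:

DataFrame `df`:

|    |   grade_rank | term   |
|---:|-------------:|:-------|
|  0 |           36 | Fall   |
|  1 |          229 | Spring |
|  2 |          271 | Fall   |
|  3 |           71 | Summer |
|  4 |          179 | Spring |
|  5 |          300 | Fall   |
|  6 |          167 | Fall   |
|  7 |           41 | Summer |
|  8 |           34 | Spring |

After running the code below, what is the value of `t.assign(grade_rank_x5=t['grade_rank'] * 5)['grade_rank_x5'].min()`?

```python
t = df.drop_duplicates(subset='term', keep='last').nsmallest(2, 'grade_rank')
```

170

drop duplicate term (keep=last):
   grade_rank    term
6         167    Fall
7          41  Summer
8          34  Spring
take 2 rows with smallest grade_rank:
   grade_rank    term
8          34  Spring
7          41  Summer
add column grade_rank_x5 = t['grade_rank'] * 5:
   grade_rank    term  grade_rank_x5
8          34  Spring            170
7          41  Summer            205
Finally, min of column 'grade_rank_x5' = 170.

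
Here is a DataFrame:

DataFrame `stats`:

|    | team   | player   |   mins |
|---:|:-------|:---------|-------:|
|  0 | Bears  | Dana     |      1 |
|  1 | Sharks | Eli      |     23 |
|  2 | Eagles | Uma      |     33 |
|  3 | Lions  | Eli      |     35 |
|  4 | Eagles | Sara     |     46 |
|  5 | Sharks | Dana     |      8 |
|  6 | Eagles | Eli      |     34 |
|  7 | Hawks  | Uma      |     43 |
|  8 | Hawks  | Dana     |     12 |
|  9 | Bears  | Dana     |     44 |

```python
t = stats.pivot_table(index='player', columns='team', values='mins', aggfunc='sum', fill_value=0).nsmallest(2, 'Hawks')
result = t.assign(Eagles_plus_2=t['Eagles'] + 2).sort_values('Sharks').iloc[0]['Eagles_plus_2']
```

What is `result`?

pivot: rows=player, cols=team, sum(mins):
team    Bears  Eagles  Hawks  Lions  Sharks
player                                     
Dana       45       0     12      0       8
Eli         0      34      0     35      23
Sara        0      46      0      0       0
Uma         0      33     43      0       0
take 2 rows with smallest Hawks:
team    Bears  Eagles  Hawks  Lions  Sharks
player                                     
Eli         0      34      0     35      23
Sara        0      46      0      0       0
add column Eagles_plus_2 = t['Eagles'] + 2:
team    Bears  Eagles  Hawks  Lions  Sharks  Eagles_plus_2
player                                                    
Eli         0      34      0     35      23             36
Sara        0      46      0      0       0             48
sort by Sharks:
team    Bears  Eagles  Hawks  Lions  Sharks  Eagles_plus_2
player                                                    
Sara        0      46      0      0       0             48
Eli         0      34      0     35      23             36
Hence 48.

48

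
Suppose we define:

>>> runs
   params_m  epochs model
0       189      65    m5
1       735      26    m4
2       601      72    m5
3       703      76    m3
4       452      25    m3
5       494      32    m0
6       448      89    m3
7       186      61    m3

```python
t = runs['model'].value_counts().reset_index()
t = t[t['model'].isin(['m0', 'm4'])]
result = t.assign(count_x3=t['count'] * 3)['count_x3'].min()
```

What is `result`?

value_counts of model:
model
m3    4
m5    2
m4    1
m0    1
Name: count, dtype: int64
reset_index():
  model  count
0    m3      4
1    m5      2
2    m4      1
3    m0      1
filter rows where model in ['m0', 'm4']:
  model  count
2    m4      1
3    m0      1
add column count_x3 = t['count'] * 3:
  model  count  count_x3
2    m4      1         3
3    m0      1         3

3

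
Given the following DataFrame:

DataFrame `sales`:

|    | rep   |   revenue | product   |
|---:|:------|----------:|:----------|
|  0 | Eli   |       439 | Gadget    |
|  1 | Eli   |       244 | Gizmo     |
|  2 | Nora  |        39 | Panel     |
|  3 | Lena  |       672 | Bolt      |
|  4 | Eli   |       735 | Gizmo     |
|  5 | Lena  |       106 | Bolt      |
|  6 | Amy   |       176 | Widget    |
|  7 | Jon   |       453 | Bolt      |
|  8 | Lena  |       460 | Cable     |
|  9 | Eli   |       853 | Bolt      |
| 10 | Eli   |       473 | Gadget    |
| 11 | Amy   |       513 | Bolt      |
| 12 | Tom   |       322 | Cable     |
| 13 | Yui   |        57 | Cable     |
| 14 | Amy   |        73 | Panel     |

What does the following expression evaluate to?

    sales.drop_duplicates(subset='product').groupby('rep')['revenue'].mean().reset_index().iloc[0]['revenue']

drop duplicate product (keep=first):
    rep  revenue product
0   Eli      439  Gadget
1   Eli      244   Gizmo
2  Nora       39   Panel
3  Lena      672    Bolt
6   Amy      176  Widget
8  Lena      460   Cable
group by rep, mean of revenue:
rep
Amy     176.0
Eli     341.5
Lena    566.0
Nora     39.0
Name: revenue, dtype: float64
reset_index():
    rep  revenue
0   Amy    176.0
1   Eli    341.5
2  Lena    566.0
3  Nora     39.0
Reading off the value at position 0, column 'revenue', we get 176.0.

176.0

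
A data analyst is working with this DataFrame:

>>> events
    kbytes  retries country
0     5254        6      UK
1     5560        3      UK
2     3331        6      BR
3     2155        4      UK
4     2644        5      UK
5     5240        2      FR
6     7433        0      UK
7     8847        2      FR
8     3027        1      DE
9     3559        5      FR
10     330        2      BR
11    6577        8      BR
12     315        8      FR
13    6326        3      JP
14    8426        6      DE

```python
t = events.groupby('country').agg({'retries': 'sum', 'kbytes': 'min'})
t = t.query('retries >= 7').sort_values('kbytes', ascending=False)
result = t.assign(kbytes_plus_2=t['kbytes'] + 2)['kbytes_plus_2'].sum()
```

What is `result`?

5835

group by country: sum(retries), min(kbytes):
         retries  kbytes
country                 
BR            16     330
DE             7    3027
FR            17     315
JP             3    6326
UK            18    2155
filter rows where retries >= 7:
         retries  kbytes
country                 
BR            16     330
DE             7    3027
FR            17     315
UK            18    2155
sort by kbytes descending:
         retries  kbytes
country                 
DE             7    3027
UK            18    2155
BR            16     330
FR            17     315
add column kbytes_plus_2 = t['kbytes'] + 2:
         retries  kbytes  kbytes_plus_2
country                                
DE             7    3027           3029
UK            18    2155           2157
BR            16     330            332
FR            17     315            317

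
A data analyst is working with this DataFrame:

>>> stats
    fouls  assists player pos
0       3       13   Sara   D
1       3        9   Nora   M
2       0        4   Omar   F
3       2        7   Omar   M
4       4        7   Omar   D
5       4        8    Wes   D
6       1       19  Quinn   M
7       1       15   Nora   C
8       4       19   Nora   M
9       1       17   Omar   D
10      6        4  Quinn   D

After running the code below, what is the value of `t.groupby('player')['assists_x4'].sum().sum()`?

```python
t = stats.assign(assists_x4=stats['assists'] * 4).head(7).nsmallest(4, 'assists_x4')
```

add column assists_x4 = stats['assists'] * 4:
    fouls  assists player pos  assists_x4
0       3       13   Sara   D          52
1       3        9   Nora   M          36
2       0        4   Omar   F          16
3       2        7   Omar   M          28
4       4        7   Omar   D          28
5       4        8    Wes   D          32
6       1       19  Quinn   M          76
7       1       15   Nora   C          60
8       4       19   Nora   M          76
9       1       17   Omar   D          68
10      6        4  Quinn   D          16
take first 7 rows:
   fouls  assists player pos  assists_x4
0      3       13   Sara   D          52
1      3        9   Nora   M          36
2      0        4   Omar   F          16
3      2        7   Omar   M          28
4      4        7   Omar   D          28
5      4        8    Wes   D          32
6      1       19  Quinn   M          76
take 4 rows with smallest assists_x4:
   fouls  assists player pos  assists_x4
2      0        4   Omar   F          16
3      2        7   Omar   M          28
4      4        7   Omar   D          28
5      4        8    Wes   D          32
group by player, sum of assists_x4:
player
Omar    72
Wes     32
Name: assists_x4, dtype: int64

104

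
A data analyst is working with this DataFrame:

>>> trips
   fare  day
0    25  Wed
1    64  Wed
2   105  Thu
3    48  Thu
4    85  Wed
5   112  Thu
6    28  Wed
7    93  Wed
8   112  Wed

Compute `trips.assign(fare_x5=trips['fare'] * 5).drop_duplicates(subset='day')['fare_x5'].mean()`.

325.0

add column fare_x5 = trips['fare'] * 5:
   fare  day  fare_x5
0    25  Wed      125
1    64  Wed      320
2   105  Thu      525
3    48  Thu      240
4    85  Wed      425
5   112  Thu      560
6    28  Wed      140
7    93  Wed      465
8   112  Wed      560
drop duplicate day (keep=first):
   fare  day  fare_x5
0    25  Wed      125
2   105  Thu      525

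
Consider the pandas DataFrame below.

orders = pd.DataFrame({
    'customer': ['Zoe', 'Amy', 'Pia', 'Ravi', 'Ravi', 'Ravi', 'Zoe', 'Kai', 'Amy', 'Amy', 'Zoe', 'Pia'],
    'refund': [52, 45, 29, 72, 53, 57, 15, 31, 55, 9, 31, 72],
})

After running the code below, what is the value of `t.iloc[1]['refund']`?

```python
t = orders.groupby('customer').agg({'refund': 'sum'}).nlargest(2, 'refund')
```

109

group by customer, sum of refund:
          refund
customer        
Amy          109
Kai           31
Pia          101
Ravi         182
Zoe           98
take 2 rows with largest refund:
          refund
customer        
Ravi         182
Amy          109
value at position 1, column 'refund' → 109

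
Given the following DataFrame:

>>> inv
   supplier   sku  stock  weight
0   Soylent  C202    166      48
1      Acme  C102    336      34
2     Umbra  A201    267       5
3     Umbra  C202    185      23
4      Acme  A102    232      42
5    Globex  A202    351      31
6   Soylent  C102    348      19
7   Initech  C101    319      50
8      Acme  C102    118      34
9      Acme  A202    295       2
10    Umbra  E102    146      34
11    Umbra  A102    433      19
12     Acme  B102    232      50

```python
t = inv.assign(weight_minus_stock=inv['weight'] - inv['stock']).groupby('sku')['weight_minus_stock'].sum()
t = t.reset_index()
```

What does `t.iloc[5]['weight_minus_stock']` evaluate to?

add column weight_minus_stock = inv['weight'] - inv['stock']:
   supplier   sku  stock  weight  weight_minus_stock
0   Soylent  C202    166      48                -118
1      Acme  C102    336      34                -302
2     Umbra  A201    267       5                -262
3     Umbra  C202    185      23                -162
4      Acme  A102    232      42                -190
5    Globex  A202    351      31                -320
6   Soylent  C102    348      19                -329
7   Initech  C101    319      50                -269
8      Acme  C102    118      34                 -84
9      Acme  A202    295       2                -293
10    Umbra  E102    146      34                -112
11    Umbra  A102    433      19                -414
12     Acme  B102    232      50                -182
group by sku, sum of weight_minus_stock:
sku
A102   -604
A201   -262
A202   -613
B102   -182
C101   -269
C102   -715
C202   -280
E102   -112
Name: weight_minus_stock, dtype: int64
reset_index():
    sku  weight_minus_stock
0  A102                -604
1  A201                -262
2  A202                -613
3  B102                -182
4  C101                -269
5  C102                -715
6  C202                -280
7  E102                -112
Then the value at position 5, column 'weight_minus_stock': -715

-715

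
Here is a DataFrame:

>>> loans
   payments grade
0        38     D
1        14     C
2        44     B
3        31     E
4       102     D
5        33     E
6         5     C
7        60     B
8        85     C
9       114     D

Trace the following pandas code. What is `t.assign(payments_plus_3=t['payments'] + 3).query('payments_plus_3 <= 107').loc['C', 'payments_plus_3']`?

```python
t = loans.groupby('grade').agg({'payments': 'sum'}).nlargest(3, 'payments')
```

107

group by grade, sum of payments:
       payments
grade          
B           104
C           104
D           254
E            64
take 3 rows with largest payments:
       payments
grade          
D           254
B           104
C           104
add column payments_plus_3 = t['payments'] + 3:
       payments  payments_plus_3
grade                           
D           254              257
B           104              107
C           104              107
filter rows where payments_plus_3 <= 107:
       payments  payments_plus_3
grade                           
B           104              107
C           104              107
So loc['C', 'payments_plus_3'] = 107.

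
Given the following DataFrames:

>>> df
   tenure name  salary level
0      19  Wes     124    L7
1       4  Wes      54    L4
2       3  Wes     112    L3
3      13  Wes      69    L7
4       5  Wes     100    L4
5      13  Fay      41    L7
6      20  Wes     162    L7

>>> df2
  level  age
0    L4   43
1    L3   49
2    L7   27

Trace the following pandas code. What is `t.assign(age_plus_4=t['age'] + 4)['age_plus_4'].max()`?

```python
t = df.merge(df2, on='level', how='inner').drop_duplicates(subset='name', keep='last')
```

merge on 'level' (how='inner') → 7 rows:
   tenure name  salary level  age
0      19  Wes     124    L7   27
1       4  Wes      54    L4   43
2       3  Wes     112    L3   49
3      13  Wes      69    L7   27
4       5  Wes     100    L4   43
5      13  Fay      41    L7   27
6      20  Wes     162    L7   27
drop duplicate name (keep=last):
   tenure name  salary level  age
5      13  Fay      41    L7   27
6      20  Wes     162    L7   27
add column age_plus_4 = t['age'] + 4:
   tenure name  salary level  age  age_plus_4
5      13  Fay      41    L7   27          31
6      20  Wes     162    L7   27          31
Reading off the max of column 'age_plus_4', we get 31.

31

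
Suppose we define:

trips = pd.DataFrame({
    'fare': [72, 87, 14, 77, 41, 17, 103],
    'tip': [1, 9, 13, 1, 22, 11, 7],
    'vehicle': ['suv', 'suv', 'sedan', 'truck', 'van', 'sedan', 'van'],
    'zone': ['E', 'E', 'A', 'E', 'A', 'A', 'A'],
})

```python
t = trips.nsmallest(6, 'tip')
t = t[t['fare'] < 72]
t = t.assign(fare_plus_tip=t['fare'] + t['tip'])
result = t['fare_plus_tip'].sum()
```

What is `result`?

take 6 rows with smallest tip:
   fare  tip vehicle zone
0    72    1     suv    E
3    77    1   truck    E
6   103    7     van    A
1    87    9     suv    E
5    17   11   sedan    A
2    14   13   sedan    A
filter rows where fare < 72:
   fare  tip vehicle zone
5    17   11   sedan    A
2    14   13   sedan    A
add column fare_plus_tip = t['fare'] + t['tip']:
   fare  tip vehicle zone  fare_plus_tip
5    17   11   sedan    A             28
2    14   13   sedan    A             27

55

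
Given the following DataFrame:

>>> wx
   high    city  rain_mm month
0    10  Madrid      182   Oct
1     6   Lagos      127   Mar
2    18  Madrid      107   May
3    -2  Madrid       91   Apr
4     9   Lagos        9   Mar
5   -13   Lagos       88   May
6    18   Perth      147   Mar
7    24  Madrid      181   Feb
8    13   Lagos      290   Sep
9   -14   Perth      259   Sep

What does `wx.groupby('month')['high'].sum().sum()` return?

69

group by month, sum of high:
month
Apr    -2
Feb    24
Mar    33
May     5
Oct    10
Sep    -1
Name: high, dtype: int64
Then the sum of the resulting series: 69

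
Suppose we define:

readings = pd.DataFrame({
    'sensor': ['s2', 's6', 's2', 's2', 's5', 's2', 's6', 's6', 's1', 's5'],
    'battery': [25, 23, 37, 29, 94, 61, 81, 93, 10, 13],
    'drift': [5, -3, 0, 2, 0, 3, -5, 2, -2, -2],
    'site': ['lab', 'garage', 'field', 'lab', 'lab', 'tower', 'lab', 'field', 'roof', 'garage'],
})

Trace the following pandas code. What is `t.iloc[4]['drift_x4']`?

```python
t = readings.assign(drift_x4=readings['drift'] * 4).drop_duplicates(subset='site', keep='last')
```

add column drift_x4 = readings['drift'] * 4:
  sensor  battery  drift    site  drift_x4
0     s2       25      5     lab        20
1     s6       23     -3  garage       -12
2     s2       37      0   field         0
3     s2       29      2     lab         8
4     s5       94      0     lab         0
5     s2       61      3   tower        12
6     s6       81     -5     lab       -20
7     s6       93      2   field         8
8     s1       10     -2    roof        -8
9     s5       13     -2  garage        -8
drop duplicate site (keep=last):
  sensor  battery  drift    site  drift_x4
5     s2       61      3   tower        12
6     s6       81     -5     lab       -20
7     s6       93      2   field         8
8     s1       10     -2    roof        -8
9     s5       13     -2  garage        -8
So iloc[4]['drift_x4'] = -8.

-8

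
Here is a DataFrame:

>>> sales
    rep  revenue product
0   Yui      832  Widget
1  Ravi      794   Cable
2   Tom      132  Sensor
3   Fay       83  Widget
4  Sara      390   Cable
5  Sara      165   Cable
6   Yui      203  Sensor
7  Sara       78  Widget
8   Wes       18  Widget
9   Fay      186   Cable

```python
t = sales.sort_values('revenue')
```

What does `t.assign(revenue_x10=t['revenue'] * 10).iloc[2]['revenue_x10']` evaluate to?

sort by revenue:
    rep  revenue product
8   Wes       18  Widget
7  Sara       78  Widget
3   Fay       83  Widget
2   Tom      132  Sensor
5  Sara      165   Cable
9   Fay      186   Cable
6   Yui      203  Sensor
4  Sara      390   Cable
1  Ravi      794   Cable
0   Yui      832  Widget
add column revenue_x10 = t['revenue'] * 10:
    rep  revenue product  revenue_x10
8   Wes       18  Widget          180
7  Sara       78  Widget          780
3   Fay       83  Widget          830
2   Tom      132  Sensor         1320
5  Sara      165   Cable         1650
9   Fay      186   Cable         1860
6   Yui      203  Sensor         2030
4  Sara      390   Cable         3900
1  Ravi      794   Cable         7940
0   Yui      832  Widget         8320

830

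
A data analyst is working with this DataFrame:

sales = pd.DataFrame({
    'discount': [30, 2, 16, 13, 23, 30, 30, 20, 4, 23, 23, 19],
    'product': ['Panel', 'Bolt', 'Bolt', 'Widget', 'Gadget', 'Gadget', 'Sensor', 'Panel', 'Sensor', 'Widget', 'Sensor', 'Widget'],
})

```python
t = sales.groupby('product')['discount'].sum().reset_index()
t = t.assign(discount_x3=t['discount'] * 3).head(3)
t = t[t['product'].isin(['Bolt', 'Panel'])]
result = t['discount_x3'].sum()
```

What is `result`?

group by product, sum of discount:
product
Bolt      18
Gadget    53
Panel     50
Sensor    57
Widget    55
Name: discount, dtype: int64
reset_index():
  product  discount
0    Bolt        18
1  Gadget        53
2   Panel        50
3  Sensor        57
4  Widget        55
add column discount_x3 = t['discount'] * 3:
  product  discount  discount_x3
0    Bolt        18           54
1  Gadget        53          159
2   Panel        50          150
3  Sensor        57          171
4  Widget        55          165
take first 3 rows:
  product  discount  discount_x3
0    Bolt        18           54
1  Gadget        53          159
2   Panel        50          150
filter rows where product in ['Bolt', 'Panel']:
  product  discount  discount_x3
0    Bolt        18           54
2   Panel        50          150
So sum() = 204.

204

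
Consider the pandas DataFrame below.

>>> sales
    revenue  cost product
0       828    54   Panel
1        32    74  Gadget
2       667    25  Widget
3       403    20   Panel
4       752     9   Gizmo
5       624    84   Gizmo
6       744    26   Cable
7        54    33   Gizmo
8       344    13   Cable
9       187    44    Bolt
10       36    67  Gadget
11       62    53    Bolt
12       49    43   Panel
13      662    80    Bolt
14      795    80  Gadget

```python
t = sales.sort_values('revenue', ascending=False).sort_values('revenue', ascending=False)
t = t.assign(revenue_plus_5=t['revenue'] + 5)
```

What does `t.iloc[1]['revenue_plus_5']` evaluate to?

800

sort by revenue descending:
    revenue  cost product
0       828    54   Panel
14      795    80  Gadget
4       752     9   Gizmo
6       744    26   Cable
2       667    25  Widget
13      662    80    Bolt
5       624    84   Gizmo
3       403    20   Panel
8       344    13   Cable
9       187    44    Bolt
11       62    53    Bolt
7        54    33   Gizmo
12       49    43   Panel
10       36    67  Gadget
1        32    74  Gadget
sort by revenue descending:
    revenue  cost product
0       828    54   Panel
14      795    80  Gadget
4       752     9   Gizmo
6       744    26   Cable
2       667    25  Widget
13      662    80    Bolt
5       624    84   Gizmo
3       403    20   Panel
8       344    13   Cable
9       187    44    Bolt
11       62    53    Bolt
7        54    33   Gizmo
12       49    43   Panel
10       36    67  Gadget
1        32    74  Gadget
add column revenue_plus_5 = t['revenue'] + 5:
    revenue  cost product  revenue_plus_5
0       828    54   Panel             833
14      795    80  Gadget             800
4       752     9   Gizmo             757
6       744    26   Cable             749
2       667    25  Widget             672
13      662    80    Bolt             667
5       624    84   Gizmo             629
3       403    20   Panel             408
8       344    13   Cable             349
9       187    44    Bolt             192
11       62    53    Bolt              67
7        54    33   Gizmo              59
12       49    43   Panel              54
10       36    67  Gadget              41
1        32    74  Gadget              37
Reading off the value at position 1, column 'revenue_plus_5', we get 800.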